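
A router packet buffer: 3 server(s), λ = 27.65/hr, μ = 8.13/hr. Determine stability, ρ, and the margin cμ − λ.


Total capacity cμ = 3·8.13 = 24.39/hr
ρ = λ/(cμ) = 27.65/24.39 = 1.1337
Stable ⇔ ρ < 1: NO
Spare capacity = cμ − λ = 24.39 − 27.65 = -3.26/hr

Final: ρ = 1.1337; unstable; margin = -3.26/hr


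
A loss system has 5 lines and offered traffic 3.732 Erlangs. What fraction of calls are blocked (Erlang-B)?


B(c,a) = (a^c/c!) / Σ_{k=0}^{c} a^k/k!
a^5/5! = 6.032911
Σ terms (k=0..5): 1.00000 + 3.73200 + 6.96391 + 8.66311 + 8.08268 + 6.03291 = 34.474608
B = 6.032911/34.474608 = 0.174996

Final: 0.174996


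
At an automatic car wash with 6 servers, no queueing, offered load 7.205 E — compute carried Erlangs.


B(6,7.205) = 0.343961 (Erlang-B)
Carried load = a(1 − B) = 7.205·(1 − 0.343961) = 7.205·0.656039 = 4.7268 E

Final: 4.7268 Erlangs


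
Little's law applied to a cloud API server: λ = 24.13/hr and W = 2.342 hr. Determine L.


L = λW = 24.13·2.342 = 56.5125

Final: 56.5125


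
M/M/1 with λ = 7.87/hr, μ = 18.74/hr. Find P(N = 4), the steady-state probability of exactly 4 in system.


ρ = 7.87/18.74 = 0.4200
P_n = (1−ρ)·ρ^n = (1 − 0.4200)·0.4200^4 = 0.5800·0.031104 = 0.018042

Final: 0.018042


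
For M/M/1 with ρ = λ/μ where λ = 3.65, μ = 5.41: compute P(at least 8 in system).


ρ = 3.65/5.41 = 0.6747
P(N ≥ n) = ρ^n = 0.6747^8 = 0.042930

Final: 0.042930


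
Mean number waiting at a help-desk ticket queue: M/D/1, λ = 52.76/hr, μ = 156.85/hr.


ρ = 52.76/156.85 = 0.3364
M/D/1: Lq = ρ²/(2(1−ρ)) = 0.1131/(2·0.6636) = 0.08525

Final: 0.08525


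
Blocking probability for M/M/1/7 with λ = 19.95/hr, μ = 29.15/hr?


ρ = λ/μ = 19.95/29.15 = 0.6844
P_K = (1−ρ)ρ^K/(1−ρ^(K+1)) = (0.3156·0.070328)/(1 − 0.048132)
= 0.022196/0.951868 = 0.023319

Final: 0.023319


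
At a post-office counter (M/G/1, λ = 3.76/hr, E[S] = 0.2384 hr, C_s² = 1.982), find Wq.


ρ = λ·E[S] = 3.76·0.2384 = 0.8964
E[S²] = E[S]²(1+C_s²) = 0.2384²·(1+1.982) = 0.169481
Wq = λ·E[S²]/(2(1−ρ)) = 3.76·0.169481/(2·0.1036) = 3.07504 hr

Final: 3.07504 hr


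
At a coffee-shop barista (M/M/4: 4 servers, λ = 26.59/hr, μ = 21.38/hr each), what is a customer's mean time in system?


a = 1.2437; ρ = 0.3109; P₀ = 0.287163
Lq = P₀·a^c·ρ/(c!(1−ρ)²) = 0.01874
Wq = Lq/λ = 0.01874/26.59 = 0.0007049 hr
W = Wq + 1/μ = 0.0007049 + 0.04677 = 0.04748 hr

Final: 0.04748 hr


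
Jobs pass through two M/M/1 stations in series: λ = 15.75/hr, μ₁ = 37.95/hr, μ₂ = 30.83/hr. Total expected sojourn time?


Each node sees arrival rate λ = 15.75/hr (tandem ⇒ throughput preserved).
W₁ = 1/(μ₁−λ) = 1/(37.95−15.75) = 0.04505 hr
W₂ = 1/(μ₂−λ) = 1/(30.83−15.75) = 0.06631 hr
W_total = W₁ + W₂ = 0.04505 + 0.06631 = 0.11136 hr

Final: 0.11136 hr


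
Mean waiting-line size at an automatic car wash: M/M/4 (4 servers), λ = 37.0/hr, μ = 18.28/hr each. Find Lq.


a = λ/μ = 2.0241; ρ = a/4 = 0.5060
P₀ = 0.127060
Lq = P₀·a^c·ρ / (c!·(1−ρ)²) = 0.127060·16.78426·0.5060/(24·0.24402)
= 0.18427

Final: 0.18427


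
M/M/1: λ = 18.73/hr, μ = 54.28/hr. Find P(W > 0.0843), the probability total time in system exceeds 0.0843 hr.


W ~ Exponential(μ−λ) for M/M/1.
μ − λ = 54.28 − 18.73 = 35.5500
P(W > t) = e^{−(μ−λ)t} = e^{−2.9969} = 0.049943

Final: 0.049943


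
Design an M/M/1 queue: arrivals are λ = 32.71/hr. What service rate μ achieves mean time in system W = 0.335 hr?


W = 1/(μ−λ) ⇒ μ − λ = 1/W = 1/0.335 = 2.9851
μ = λ + 1/W = 32.71 + 2.9851 = 35.6951 per hr

Final: 35.6951 /hr


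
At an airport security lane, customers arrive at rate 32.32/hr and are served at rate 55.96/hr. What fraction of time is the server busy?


ρ = λ/μ = 32.32/55.96 = 0.5776

Final: 0.5776


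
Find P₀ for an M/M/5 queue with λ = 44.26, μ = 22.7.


a = λ/μ = 44.26/22.7 = 1.9498; ρ = a/c = 0.3900
Σ_{k=0}^{4} a^k/k! (terms k=0..4) = 1.00000 + 1.94978 + 1.90082 + 1.23539 + 0.60219 = 6.68818
Tail: a^5/(5!(1−ρ)) = 28.17914/(120·0.6100) = 0.38493
P₀ = 1/(6.68818 + 0.38493) = 1/7.07311 = 0.141380

Final: 0.141380


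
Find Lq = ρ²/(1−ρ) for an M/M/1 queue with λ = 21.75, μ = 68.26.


ρ = 21.75/68.26 = 0.3186
Lq = ρ²/(1−ρ) = 0.1015/0.6814 = 0.1490

Final: 0.1490


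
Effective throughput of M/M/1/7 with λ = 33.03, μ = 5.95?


ρ = 5.5513; P_K = (1−ρ)ρ^7/(1−ρ^8) = 0.819862
λ_eff = λ(1 − P_K) = 33.03·(1 − 0.819862) = 33.03·0.180138 = 5.9500 /hr

Final: 5.9500 /hr


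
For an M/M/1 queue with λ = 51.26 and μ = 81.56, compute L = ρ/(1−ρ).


ρ = λ/μ = 51.26/81.56 = 0.6285
L = ρ/(1−ρ) = 0.6285/(1 − 0.6285) = 0.6285/0.3715 = 1.6917

Final: 1.6917


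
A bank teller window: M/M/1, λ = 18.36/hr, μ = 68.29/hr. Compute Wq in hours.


ρ = 18.36/68.29 = 0.2689
Wq = ρ/(μ−λ) = 0.2689/(68.29 − 18.36) = 0.2689/49.93 = 0.005385 hr

Final: 0.005385 hr


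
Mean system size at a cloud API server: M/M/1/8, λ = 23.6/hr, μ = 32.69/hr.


ρ = 23.6/32.69 = 0.7219
L = ρ[1 − (K+1)ρ^K + Kρ^(K+1)] / [(1−ρ)(1−ρ^(K+1))]
Numerator: 0.7219·(1 − 9·0.073786 + 8·0.053269) = 0.550166
Denominator: (0.2781)·(0.946731) = 0.263254
L = 0.550166/0.263254 = 2.0899

Final: 2.0899


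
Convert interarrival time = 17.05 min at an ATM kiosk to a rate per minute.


λ = 1/(interarrival time) in consistent units.
1 minute = 1 min, so λ = 1/17.05 = 0.05865 per minute

Final: 0.05865 /min


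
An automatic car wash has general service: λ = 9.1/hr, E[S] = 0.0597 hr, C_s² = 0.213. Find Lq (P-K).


ρ = λ·E[S] = 9.1·0.0597 = 0.5433
Lq = ρ²(1+C_s²)/(2(1−ρ)) = 0.2951·(1+0.213)/(2·0.4567)
= 0.2951·1.2130/0.9135 = 0.39192

Final: 0.39192


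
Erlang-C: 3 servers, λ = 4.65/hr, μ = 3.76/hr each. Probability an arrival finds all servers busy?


a = λ/μ = 1.2367; ρ = a/3 = 0.4122
P₀ = 0.282665 (from M/M/c formula)
C(c,a) = [a^c/(c!(1−ρ))]·P₀ = [1.89145/(6·0.5878)]·0.282665
= 0.53634·0.282665 = 0.151604

Final: 0.151604


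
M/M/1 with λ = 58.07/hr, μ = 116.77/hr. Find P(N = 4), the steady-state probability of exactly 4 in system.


ρ = 58.07/116.77 = 0.4973
P_n = (1−ρ)·ρ^n = (1 − 0.4973)·0.4973^4 = 0.5027·0.061162 = 0.030746

Final: 0.030746


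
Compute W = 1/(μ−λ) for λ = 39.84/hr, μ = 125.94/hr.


W = 1/(μ−λ) = 1/(125.94 − 39.84) = 1/86.10 = 0.01161 hr

Final: 0.01161 hr


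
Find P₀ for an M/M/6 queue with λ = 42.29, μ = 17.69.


a = λ/μ = 42.29/17.69 = 2.3906; ρ = a/c = 0.3984
Σ_{k=0}^{5} a^k/k! (terms k=0..5) = 1.00000 + 2.39062 + 2.85752 + 2.27708 + 1.36091 + 0.65068 = 10.53681
Tail: a^6/(6!(1−ρ)) = 186.66337/(720·0.6016) = 0.43097
P₀ = 1/(10.53681 + 0.43097) = 1/10.96777 = 0.091176

Final: 0.091176


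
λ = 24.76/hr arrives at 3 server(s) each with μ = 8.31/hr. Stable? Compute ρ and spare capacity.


Total capacity cμ = 3·8.31 = 24.93/hr
ρ = λ/(cμ) = 24.76/24.93 = 0.9932
Stable ⇔ ρ < 1: YES
Spare capacity = cμ − λ = 24.93 − 24.76 = 0.17/hr

Final: ρ = 0.9932; stable; margin = 0.17/hr


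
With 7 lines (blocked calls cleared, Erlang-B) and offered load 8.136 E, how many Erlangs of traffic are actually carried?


B(7,8.136) = 0.315786 (Erlang-B)
Carried load = a(1 − B) = 8.136·(1 − 0.315786) = 8.136·0.684214 = 5.5668 E

Final: 5.5668 Erlangs


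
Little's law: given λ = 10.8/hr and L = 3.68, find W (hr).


W = L/λ = 3.68/10.8 = 0.3407 hr

Final: 0.3407 hr


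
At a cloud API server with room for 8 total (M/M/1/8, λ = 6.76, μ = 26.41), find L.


ρ = 6.76/26.41 = 0.2560
L = ρ[1 − (K+1)ρ^K + Kρ^(K+1)] / [(1−ρ)(1−ρ^(K+1))]
Numerator: 0.2560·(1 − 9·0.00001843 + 8·0.000004716) = 0.255931
Denominator: (0.7440)·(0.999995) = 0.744033
L = 0.255931/0.744033 = 0.3440

Final: 0.3440


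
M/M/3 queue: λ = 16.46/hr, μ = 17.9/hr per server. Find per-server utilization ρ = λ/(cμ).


ρ = λ/(cμ) = 16.46/(3·17.9) = 16.46/53.70 = 0.3065

Final: 0.3065


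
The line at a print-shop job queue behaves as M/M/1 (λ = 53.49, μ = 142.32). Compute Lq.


ρ = 53.49/142.32 = 0.3758
Lq = ρ²/(1−ρ) = 0.1413/0.6242 = 0.2263

Final: 0.2263


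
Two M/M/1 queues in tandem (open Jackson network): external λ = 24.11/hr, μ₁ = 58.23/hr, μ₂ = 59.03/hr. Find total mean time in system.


Each node sees arrival rate λ = 24.11/hr (tandem ⇒ throughput preserved).
W₁ = 1/(μ₁−λ) = 1/(58.23−24.11) = 0.02931 hr
W₂ = 1/(μ₂−λ) = 1/(59.03−24.11) = 0.02864 hr
W_total = W₁ + W₂ = 0.02931 + 0.02864 = 0.05795 hr

Final: 0.05795 hr


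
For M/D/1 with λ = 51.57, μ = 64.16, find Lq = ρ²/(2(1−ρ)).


ρ = 51.57/64.16 = 0.8038
M/D/1: Lq = ρ²/(2(1−ρ)) = 0.6460/(2·0.1962) = 1.64617

Final: 1.64617


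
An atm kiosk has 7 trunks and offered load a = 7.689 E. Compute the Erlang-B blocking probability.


B(c,a) = (a^c/c!) / Σ_{k=0}^{c} a^k/k!
a^7/7! = 315.252464
Σ terms (k=0..7): 1.00000 + 7.68900 + 29.56036 + 75.76320 + 145.63582 + 223.95876 + 287.00315 + 315.25246 = 1085.862763
B = 315.252464/1085.862763 = 0.290324

Final: 0.290324


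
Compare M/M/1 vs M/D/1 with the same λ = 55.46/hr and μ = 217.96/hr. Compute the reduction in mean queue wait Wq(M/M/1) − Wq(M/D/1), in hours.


ρ = 55.46/217.96 = 0.2545
Wq(M/M/1) = ρ/(μ−λ) = 0.2545/162.50 = 0.001566 hr
Wq(M/D/1) = ρ/(2(μ−λ)) = 0.0007829 hr
Savings = 0.001566 − 0.0007829 = 0.0007829 hr

Final: 0.0007829 hr


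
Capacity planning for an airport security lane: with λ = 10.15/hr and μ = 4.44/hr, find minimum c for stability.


Stability requires cμ > λ ⇔ c > λ/μ.
λ/μ = 10.15/4.44 = 2.2860
Minimum integer c = ⌊2.2860⌋ + 1 = 3
Check: 3·4.44 = 13.32 > 10.15, while 2·4.44 = 8.88 ≤ 10.15

Final: 3 servers


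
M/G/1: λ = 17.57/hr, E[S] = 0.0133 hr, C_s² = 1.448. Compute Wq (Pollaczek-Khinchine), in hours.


ρ = λ·E[S] = 17.57·0.0133 = 0.2337
E[S²] = E[S]²(1+C_s²) = 0.0133²·(1+1.448) = 0.0004330
Wq = λ·E[S²]/(2(1−ρ)) = 17.57·0.0004330/(2·0.7663) = 0.004964 hr

Final: 0.004964 hr


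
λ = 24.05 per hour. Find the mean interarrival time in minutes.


Mean interarrival time = 1/λ = 1/24.05 hour = 0.04158 hour
In minutes: 0.04158 × 60 = 2.4948 min

Final: 2.4948 min


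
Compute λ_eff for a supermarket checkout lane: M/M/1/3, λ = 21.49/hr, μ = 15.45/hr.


ρ = 1.3909; P_K = (1−ρ)ρ^3/(1−ρ^4) = 0.383522
λ_eff = λ(1 − P_K) = 21.49·(1 − 0.383522) = 21.49·0.616478 = 13.2481 /hr

Final: 13.2481 /hr


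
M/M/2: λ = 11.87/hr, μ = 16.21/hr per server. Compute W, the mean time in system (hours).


a = 0.7323; ρ = 0.3661; P₀ = 0.463987
Lq = P₀·a^c·ρ/(c!(1−ρ)²) = 0.11336
Wq = Lq/λ = 0.11336/11.87 = 0.009550 hr
W = Wq + 1/μ = 0.009550 + 0.06169 = 0.07124 hr

Final: 0.07124 hr


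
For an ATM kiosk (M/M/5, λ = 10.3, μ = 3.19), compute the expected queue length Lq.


a = λ/μ = 3.2288; ρ = a/5 = 0.6458
P₀ = 0.035924
Lq = P₀·a^c·ρ / (c!·(1−ρ)²) = 0.035924·350.93987·0.6458/(120·0.12548)
= 0.54068

Final: 0.54068


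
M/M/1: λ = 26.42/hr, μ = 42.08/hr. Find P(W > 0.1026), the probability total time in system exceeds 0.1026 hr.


W ~ Exponential(μ−λ) for M/M/1.
μ − λ = 42.08 − 26.42 = 15.6600
P(W > t) = e^{−(μ−λ)t} = e^{−1.6067} = 0.200545

Final: 0.200545


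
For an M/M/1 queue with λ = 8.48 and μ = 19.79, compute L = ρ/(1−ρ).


ρ = λ/μ = 8.48/19.79 = 0.4285
L = ρ/(1−ρ) = 0.4285/(1 − 0.4285) = 0.4285/0.5715 = 0.7498

Final: 0.7498


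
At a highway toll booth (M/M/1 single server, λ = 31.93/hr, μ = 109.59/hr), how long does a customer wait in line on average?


ρ = 31.93/109.59 = 0.2914
Wq = ρ/(μ−λ) = 0.2914/(109.59 − 31.93) = 0.2914/77.66 = 0.003752 hr

Final: 0.003752 hr


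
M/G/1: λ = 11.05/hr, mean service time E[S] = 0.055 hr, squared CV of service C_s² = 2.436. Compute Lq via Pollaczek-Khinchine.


ρ = λ·E[S] = 11.05·0.055 = 0.6078
Lq = ρ²(1+C_s²)/(2(1−ρ)) = 0.3694·(1+2.436)/(2·0.3922)
= 0.3694·3.4360/0.7845 = 1.61775

Final: 1.61775


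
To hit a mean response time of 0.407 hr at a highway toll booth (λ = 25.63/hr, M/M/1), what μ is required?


W = 1/(μ−λ) ⇒ μ − λ = 1/W = 1/0.407 = 2.4570
μ = λ + 1/W = 25.63 + 2.4570 = 28.0870 per hr

Final: 28.0870 /hr


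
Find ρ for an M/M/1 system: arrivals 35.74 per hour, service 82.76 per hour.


ρ = λ/μ = 35.74/82.76 = 0.4319

Final: 0.4319


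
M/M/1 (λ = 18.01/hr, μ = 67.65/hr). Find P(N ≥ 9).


ρ = 18.01/67.65 = 0.2662
P(N ≥ n) = ρ^n = 0.2662^9 = 0.000006718

Final: 0.000006718


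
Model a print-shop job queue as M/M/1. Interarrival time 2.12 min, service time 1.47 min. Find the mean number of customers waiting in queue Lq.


λ = 60/2.12 = 28.3019 /hr
μ = 60/1.47 = 40.8163 /hr
ρ = λ/μ = 28.3019/40.8163 = 0.6934
Lq = ρ²/(1−ρ) = 0.4808/0.3066 = 1.5681

Final: 1.5681


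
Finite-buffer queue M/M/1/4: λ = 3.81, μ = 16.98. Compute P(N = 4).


ρ = λ/μ = 3.81/16.98 = 0.2244
P_K = (1−ρ)ρ^K/(1−ρ^(K+1)) = (0.7756·0.002535)/(1 − 0.0005688)
= 0.001966/0.999431 = 0.001967

Final: 0.001967


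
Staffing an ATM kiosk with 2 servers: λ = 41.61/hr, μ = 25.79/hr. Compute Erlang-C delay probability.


a = λ/μ = 1.6134; ρ = a/2 = 0.8067
P₀ = 0.106986 (from M/M/c formula)
C(c,a) = [a^c/(c!(1−ρ))]·P₀ = [2.60311/(2·0.1933)]·0.106986
= 6.73363·0.106986 = 0.720402

Final: 0.720402


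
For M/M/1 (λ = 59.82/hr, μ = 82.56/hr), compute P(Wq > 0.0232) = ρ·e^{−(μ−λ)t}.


ρ = 59.82/82.56 = 0.7246
P(Wq > t) = ρ·e^{−(μ−λ)t} = 0.7246·e^{−0.5276}
= 0.7246·0.590038 = 0.427520

Final: 0.427520


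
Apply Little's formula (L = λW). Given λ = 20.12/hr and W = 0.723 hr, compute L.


L = λW = 20.12·0.723 = 14.5468

Final: 14.5468


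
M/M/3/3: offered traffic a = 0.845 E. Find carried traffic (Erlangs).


B(3,0.845) = 0.043672 (Erlang-B)
Carried load = a(1 − B) = 0.845·(1 − 0.043672) = 0.845·0.956328 = 0.8081 E

Final: 0.8081 Erlangs


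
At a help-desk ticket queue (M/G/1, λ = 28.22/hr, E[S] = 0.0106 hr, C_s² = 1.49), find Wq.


ρ = λ·E[S] = 28.22·0.0106 = 0.2991
E[S²] = E[S]²(1+C_s²) = 0.0106²·(1+1.49) = 0.0002798
Wq = λ·E[S²]/(2(1−ρ)) = 28.22·0.0002798/(2·0.7009) = 0.005633 hr

Final: 0.005633 hr


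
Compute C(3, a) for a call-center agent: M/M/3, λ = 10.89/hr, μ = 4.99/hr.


a = λ/μ = 2.1824; ρ = a/3 = 0.7275
P₀ = 0.083894 (from M/M/c formula)
C(c,a) = [a^c/(c!(1−ρ))]·P₀ = [10.39398/(6·0.2725)]·0.083894
= 6.35612·0.083894 = 0.533239

Final: 0.533239


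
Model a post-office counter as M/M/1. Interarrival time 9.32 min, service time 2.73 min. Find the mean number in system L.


λ = 60/9.32 = 6.4378 /hr
μ = 60/2.73 = 21.9780 /hr
ρ = λ/μ = 6.4378/21.9780 = 0.2929
L = ρ/(1−ρ) = 0.2929/0.7071 = 0.4143

Final: 0.4143


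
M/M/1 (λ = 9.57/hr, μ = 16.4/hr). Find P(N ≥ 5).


ρ = 9.57/16.4 = 0.5835
P(N ≥ n) = ρ^n = 0.5835^5 = 0.067661

Final: 0.067661


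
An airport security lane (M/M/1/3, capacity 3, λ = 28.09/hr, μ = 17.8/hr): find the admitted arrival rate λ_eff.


ρ = 1.5781; P_K = (1−ρ)ρ^3/(1−ρ^4) = 0.436743
λ_eff = λ(1 − P_K) = 28.09·(1 − 0.436743) = 28.09·0.563257 = 15.8219 /hr

Final: 15.8219 /hr


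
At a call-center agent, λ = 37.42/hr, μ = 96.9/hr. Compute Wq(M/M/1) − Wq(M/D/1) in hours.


ρ = 37.42/96.9 = 0.3862
Wq(M/M/1) = ρ/(μ−λ) = 0.3862/59.48 = 0.006492 hr
Wq(M/D/1) = ρ/(2(μ−λ)) = 0.003246 hr
Savings = 0.006492 − 0.003246 = 0.003246 hr

Final: 0.003246 hr


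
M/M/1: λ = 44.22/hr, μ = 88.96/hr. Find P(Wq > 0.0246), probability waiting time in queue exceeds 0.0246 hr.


ρ = 44.22/88.96 = 0.4971
P(Wq > t) = ρ·e^{−(μ−λ)t} = 0.4971·e^{−1.1006}
= 0.4971·0.332670 = 0.165363

Final: 0.165363


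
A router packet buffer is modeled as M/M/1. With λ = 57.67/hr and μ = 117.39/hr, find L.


ρ = λ/μ = 57.67/117.39 = 0.4913
L = ρ/(1−ρ) = 0.4913/(1 − 0.4913) = 0.4913/0.5087 = 0.9657

Final: 0.9657


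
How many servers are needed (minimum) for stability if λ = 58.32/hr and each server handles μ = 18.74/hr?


Stability requires cμ > λ ⇔ c > λ/μ.
λ/μ = 58.32/18.74 = 3.1121
Minimum integer c = ⌊3.1121⌋ + 1 = 4
Check: 4·18.74 = 74.96 > 58.32, while 3·18.74 = 56.22 ≤ 58.32

Final: 4 servers


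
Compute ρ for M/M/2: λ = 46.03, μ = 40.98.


ρ = λ/(cμ) = 46.03/(2·40.98) = 46.03/81.96 = 0.5616

Final: 0.5616


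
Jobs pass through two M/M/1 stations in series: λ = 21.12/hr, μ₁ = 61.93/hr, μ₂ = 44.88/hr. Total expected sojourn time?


Each node sees arrival rate λ = 21.12/hr (tandem ⇒ throughput preserved).
W₁ = 1/(μ₁−λ) = 1/(61.93−21.12) = 0.02450 hr
W₂ = 1/(μ₂−λ) = 1/(44.88−21.12) = 0.04209 hr
W_total = W₁ + W₂ = 0.02450 + 0.04209 = 0.06659 hr

Final: 0.06659 hr


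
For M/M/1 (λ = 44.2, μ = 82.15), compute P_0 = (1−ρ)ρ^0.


ρ = 44.2/82.15 = 0.5380
P_n = (1−ρ)·ρ^n = (1 − 0.5380)·0.5380^0 = 0.4620·1.000000 = 0.461960

Final: 0.461960


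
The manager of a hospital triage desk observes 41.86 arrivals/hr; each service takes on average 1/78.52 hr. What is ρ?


ρ = λ/μ = 41.86/78.52 = 0.5331

Final: 0.5331


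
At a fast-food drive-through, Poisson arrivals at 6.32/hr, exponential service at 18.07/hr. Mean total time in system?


W = 1/(μ−λ) = 1/(18.07 − 6.32) = 1/11.75 = 0.08511 hr

Final: 0.08511 hr


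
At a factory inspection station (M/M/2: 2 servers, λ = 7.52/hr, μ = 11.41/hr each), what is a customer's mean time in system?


a = 0.6591; ρ = 0.3295; P₀ = 0.504285
Lq = P₀·a^c·ρ/(c!(1−ρ)²) = 0.08029
Wq = Lq/λ = 0.08029/7.52 = 0.01068 hr
W = Wq + 1/μ = 0.01068 + 0.08764 = 0.09832 hr

Final: 0.09832 hr


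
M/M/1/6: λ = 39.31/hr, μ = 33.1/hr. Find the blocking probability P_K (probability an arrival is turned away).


ρ = λ/μ = 39.31/33.1 = 1.1876
P_K = (1−ρ)ρ^K/(1−ρ^(K+1)) = (-0.1876·2.805759)/(1 − 3.332156)
= -0.526398/-2.332156 = 0.225713

Final: 0.225713


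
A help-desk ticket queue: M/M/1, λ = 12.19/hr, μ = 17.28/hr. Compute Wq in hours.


ρ = 12.19/17.28 = 0.7054
Wq = ρ/(μ−λ) = 0.7054/(17.28 − 12.19) = 0.7054/5.09 = 0.1386 hr

Final: 0.1386 hr


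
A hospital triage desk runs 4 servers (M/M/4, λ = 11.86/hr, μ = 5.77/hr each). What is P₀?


a = λ/μ = 11.86/5.77 = 2.0555; ρ = a/c = 0.5139
Σ_{k=0}^{3} a^k/k! (terms k=0..3) = 1.00000 + 2.05546 + 2.11246 + 1.44736 = 6.61527
Tail: a^4/(4!(1−ρ)) = 17.84989/(24·0.4861) = 1.52991
P₀ = 1/(6.61527 + 1.52991) = 1/8.14519 = 0.122772

Final: 0.122772


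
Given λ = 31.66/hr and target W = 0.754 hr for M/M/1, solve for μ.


W = 1/(μ−λ) ⇒ μ − λ = 1/W = 1/0.754 = 1.3263
μ = λ + 1/W = 31.66 + 1.3263 = 32.9863 per hr

Final: 32.9863 /hr


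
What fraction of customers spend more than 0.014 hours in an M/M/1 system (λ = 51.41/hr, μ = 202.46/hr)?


W ~ Exponential(μ−λ) for M/M/1.
μ − λ = 202.46 − 51.41 = 151.0500
P(W > t) = e^{−(μ−λ)t} = e^{−2.1147} = 0.120669

Final: 0.120669


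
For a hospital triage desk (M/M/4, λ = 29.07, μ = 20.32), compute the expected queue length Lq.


a = λ/μ = 1.4306; ρ = a/4 = 0.3577
P₀ = 0.237325
Lq = P₀·a^c·ρ / (c!·(1−ρ)²) = 0.237325·4.18876·0.3577/(24·0.41261)
= 0.03590

Final: 0.03590


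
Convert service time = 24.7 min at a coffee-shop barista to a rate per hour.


μ = 1/(service time) in consistent units.
1 hour = 60 min, so μ = 60/24.7 = 2.4291 per hour

Final: 2.4291 /hr


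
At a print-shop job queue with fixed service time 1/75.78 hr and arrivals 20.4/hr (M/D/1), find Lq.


ρ = 20.4/75.78 = 0.2692
M/D/1: Lq = ρ²/(2(1−ρ)) = 0.07247/(2·0.7308) = 0.04958

Final: 0.04958


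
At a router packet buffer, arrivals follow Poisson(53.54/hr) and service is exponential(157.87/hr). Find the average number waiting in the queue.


ρ = 53.54/157.87 = 0.3391
Lq = ρ²/(1−ρ) = 0.1150/0.6609 = 0.1740

Final: 0.1740


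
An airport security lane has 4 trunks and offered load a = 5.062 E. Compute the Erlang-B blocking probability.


B(c,a) = (a^c/c!) / Σ_{k=0}^{c} a^k/k!
a^4/4! = 27.357558
Σ terms (k=0..4): 1.00000 + 5.06200 + 12.81192 + 21.61798 + 27.35756 = 67.849463
B = 27.357558/67.849463 = 0.403210

Final: 0.403210


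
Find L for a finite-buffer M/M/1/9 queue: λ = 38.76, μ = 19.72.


ρ = 38.76/19.72 = 1.9655
L = ρ[1 − (K+1)ρ^K + Kρ^(K+1)] / [(1−ρ)(1−ρ^(K+1))]
Numerator: 1.9655·(1 − 10·437.816092 + 9·860.535077) = 6619.183524
Denominator: (-0.9655)·(-859.535077) = 829.895937
L = 6619.183524/829.895937 = 7.9759

Final: 7.9759


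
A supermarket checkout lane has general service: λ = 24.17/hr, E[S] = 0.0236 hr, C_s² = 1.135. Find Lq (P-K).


ρ = λ·E[S] = 24.17·0.0236 = 0.5704
Lq = ρ²(1+C_s²)/(2(1−ρ)) = 0.3254·(1+1.135)/(2·0.4296)
= 0.3254·2.1350/0.8592 = 0.80852

Final: 0.80852


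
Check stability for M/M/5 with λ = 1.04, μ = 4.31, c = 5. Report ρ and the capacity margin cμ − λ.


Total capacity cμ = 5·4.31 = 21.55/hr
ρ = λ/(cμ) = 1.04/21.55 = 0.04826
Stable ⇔ ρ < 1: YES
Spare capacity = cμ − λ = 21.55 − 1.04 = 20.51/hr

Final: ρ = 0.04826; stable; margin = 20.51/hr


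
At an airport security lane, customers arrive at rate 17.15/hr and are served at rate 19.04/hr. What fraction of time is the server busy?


ρ = λ/μ = 17.15/19.04 = 0.9007

Final: 0.9007


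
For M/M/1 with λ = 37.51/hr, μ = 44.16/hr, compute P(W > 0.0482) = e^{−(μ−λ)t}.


W ~ Exponential(μ−λ) for M/M/1.
μ − λ = 44.16 − 37.51 = 6.6500
P(W > t) = e^{−(μ−λ)t} = e^{−0.3205} = 0.725764

Final: 0.725764


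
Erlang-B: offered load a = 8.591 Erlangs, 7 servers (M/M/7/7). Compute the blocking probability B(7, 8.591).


B(c,a) = (a^c/c!) / Σ_{k=0}^{c} a^k/k!
a^7/7! = 685.291739
Σ terms (k=0..7): 1.00000 + 8.59100 + 36.90264 + 105.67686 + 226.96748 + 389.97552 + 558.37995 + 685.29174 = 2012.785197
B = 685.291739/2012.785197 = 0.340469

Final: 0.340469


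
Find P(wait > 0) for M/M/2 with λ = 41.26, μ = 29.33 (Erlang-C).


a = λ/μ = 1.4068; ρ = a/2 = 0.7034
P₀ = 0.174139 (from M/M/c formula)
C(c,a) = [a^c/(c!(1−ρ))]·P₀ = [1.97895/(2·0.2966)]·0.174139
= 3.33578·0.174139 = 0.580890

Final: 0.580890


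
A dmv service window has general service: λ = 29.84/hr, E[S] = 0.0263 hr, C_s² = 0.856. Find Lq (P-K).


ρ = λ·E[S] = 29.84·0.0263 = 0.7848
Lq = ρ²(1+C_s²)/(2(1−ρ)) = 0.6159·(1+0.856)/(2·0.2152)
= 0.6159·1.8560/0.4304 = 2.65582

Final: 2.65582


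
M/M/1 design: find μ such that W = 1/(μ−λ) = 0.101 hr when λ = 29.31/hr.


W = 1/(μ−λ) ⇒ μ − λ = 1/W = 1/0.101 = 9.9010
μ = λ + 1/W = 29.31 + 9.9010 = 39.2110 per hr

Final: 39.2110 /hr


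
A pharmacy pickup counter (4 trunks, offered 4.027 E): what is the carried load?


B(4,4.027) = 0.313279 (Erlang-B)
Carried load = a(1 − B) = 4.027·(1 − 0.313279) = 4.027·0.686721 = 2.7654 E

Final: 2.7654 Erlangs


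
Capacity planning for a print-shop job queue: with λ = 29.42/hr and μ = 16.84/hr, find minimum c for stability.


Stability requires cμ > λ ⇔ c > λ/μ.
λ/μ = 29.42/16.84 = 1.7470
Minimum integer c = ⌊1.7470⌋ + 1 = 2
Check: 2·16.84 = 33.68 > 29.42, while 1·16.84 = 16.84 ≤ 29.42

Final: 2 servers


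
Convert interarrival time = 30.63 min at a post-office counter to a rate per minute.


λ = 1/(interarrival time) in consistent units.
1 minute = 1 min, so λ = 1/30.63 = 0.03265 per minute

Final: 0.03265 /min


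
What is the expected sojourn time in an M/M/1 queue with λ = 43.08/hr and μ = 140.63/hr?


W = 1/(μ−λ) = 1/(140.63 − 43.08) = 1/97.55 = 0.01025 hr

Final: 0.01025 hr


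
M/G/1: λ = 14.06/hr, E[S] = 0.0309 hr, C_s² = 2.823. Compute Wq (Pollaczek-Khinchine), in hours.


ρ = λ·E[S] = 14.06·0.0309 = 0.4345
E[S²] = E[S]²(1+C_s²) = 0.0309²·(1+2.823) = 0.003650
Wq = λ·E[S²]/(2(1−ρ)) = 14.06·0.003650/(2·0.5655) = 0.04537 hr

Final: 0.04537 hr


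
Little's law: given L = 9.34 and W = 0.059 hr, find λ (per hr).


λ = L/W = 9.34/0.059 = 158.3051 /hr

Final: 158.3051 /hr


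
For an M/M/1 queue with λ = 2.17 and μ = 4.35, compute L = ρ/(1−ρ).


ρ = λ/μ = 2.17/4.35 = 0.4989
L = ρ/(1−ρ) = 0.4989/(1 − 0.4989) = 0.4989/0.5011 = 0.9954

Final: 0.9954


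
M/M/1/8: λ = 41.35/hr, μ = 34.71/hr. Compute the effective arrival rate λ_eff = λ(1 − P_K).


ρ = 1.1913; P_K = (1−ρ)ρ^8/(1−ρ^9) = 0.202478
λ_eff = λ(1 − P_K) = 41.35·(1 − 0.202478) = 41.35·0.797522 = 32.9775 /hr

Final: 32.9775 /hr


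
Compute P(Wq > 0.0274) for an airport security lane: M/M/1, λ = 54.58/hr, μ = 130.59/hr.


ρ = 54.58/130.59 = 0.4179
P(Wq > t) = ρ·e^{−(μ−λ)t} = 0.4179·e^{−2.0827}
= 0.4179·0.124597 = 0.052075

Final: 0.052075


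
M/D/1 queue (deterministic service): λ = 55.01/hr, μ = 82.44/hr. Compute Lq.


ρ = 55.01/82.44 = 0.6673
M/D/1: Lq = ρ²/(2(1−ρ)) = 0.4453/(2·0.3327) = 0.66910

Final: 0.66910


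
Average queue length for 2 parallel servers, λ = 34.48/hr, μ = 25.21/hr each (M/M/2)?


a = λ/μ = 1.3677; ρ = a/2 = 0.6839
P₀ = 0.187750
Lq = P₀·a^c·ρ / (c!·(1−ρ)²) = 0.187750·1.87063·0.6839/(2·0.09995)
= 1.20153

Final: 1.20153


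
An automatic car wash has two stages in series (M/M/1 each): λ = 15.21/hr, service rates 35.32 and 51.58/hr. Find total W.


Each node sees arrival rate λ = 15.21/hr (tandem ⇒ throughput preserved).
W₁ = 1/(μ₁−λ) = 1/(35.32−15.21) = 0.04973 hr
W₂ = 1/(μ₂−λ) = 1/(51.58−15.21) = 0.02750 hr
W_total = W₁ + W₂ = 0.04973 + 0.02750 = 0.07722 hr

Final: 0.07722 hr


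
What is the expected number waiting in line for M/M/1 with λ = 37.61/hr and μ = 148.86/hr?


ρ = 37.61/148.86 = 0.2527
Lq = ρ²/(1−ρ) = 0.06383/0.7473 = 0.08541

Final: 0.08541


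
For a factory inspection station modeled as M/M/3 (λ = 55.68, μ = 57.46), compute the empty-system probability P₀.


a = λ/μ = 55.68/57.46 = 0.9690; ρ = a/c = 0.3230
Σ_{k=0}^{2} a^k/k! (terms k=0..2) = 1.00000 + 0.96902 + 0.46950 = 2.43852
Tail: a^3/(3!(1−ρ)) = 0.90991/(6·0.6770) = 0.22401
P₀ = 1/(2.43852 + 0.22401) = 1/2.66253 = 0.375582

Final: 0.375582


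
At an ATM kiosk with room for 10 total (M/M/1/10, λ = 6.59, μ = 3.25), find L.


ρ = 6.59/3.25 = 2.0277
L = ρ[1 − (K+1)ρ^K + Kρ^(K+1)] / [(1−ρ)(1−ρ^(K+1))]
Numerator: 2.0277·(1 − 11·1174.953113 + 10·2382.443389) = 22103.771743
Denominator: (-1.0277)·(-2381.443389) = 2447.391052
L = 22103.771743/2447.391052 = 9.0316

Final: 9.0316


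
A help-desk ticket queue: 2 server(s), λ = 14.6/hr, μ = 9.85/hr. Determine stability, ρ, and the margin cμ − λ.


Total capacity cμ = 2·9.85 = 19.70/hr
ρ = λ/(cμ) = 14.6/19.70 = 0.7411
Stable ⇔ ρ < 1: YES
Spare capacity = cμ − λ = 19.70 − 14.6 = 5.10/hr

Final: ρ = 0.7411; stable; margin = 5.10/hr


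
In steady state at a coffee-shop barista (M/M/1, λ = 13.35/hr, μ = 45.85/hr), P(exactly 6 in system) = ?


ρ = 13.35/45.85 = 0.2912
P_n = (1−ρ)·ρ^n = (1 − 0.2912)·0.2912^6 = 0.7088·0.0006093 = 0.0004319

Final: 0.0004319


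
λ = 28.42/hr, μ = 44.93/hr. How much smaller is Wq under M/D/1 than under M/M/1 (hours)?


ρ = 28.42/44.93 = 0.6325
Wq(M/M/1) = ρ/(μ−λ) = 0.6325/16.51 = 0.03831 hr
Wq(M/D/1) = ρ/(2(μ−λ)) = 0.01916 hr
Savings = 0.03831 − 0.01916 = 0.01916 hr

Final: 0.01916 hr


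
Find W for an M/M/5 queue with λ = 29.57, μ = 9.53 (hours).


a = 3.1028; ρ = 0.6206; P₀ = 0.041539
Lq = P₀·a^c·ρ/(c!(1−ρ)²) = 0.42912
Wq = Lq/λ = 0.42912/29.57 = 0.01451 hr
W = Wq + 1/μ = 0.01451 + 0.10493 = 0.11944 hr

Final: 0.11944 hr


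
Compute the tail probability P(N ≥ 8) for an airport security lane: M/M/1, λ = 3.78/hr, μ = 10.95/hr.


ρ = 3.78/10.95 = 0.3452
P(N ≥ n) = ρ^n = 0.3452^8 = 0.0002017

Final: 0.0002017


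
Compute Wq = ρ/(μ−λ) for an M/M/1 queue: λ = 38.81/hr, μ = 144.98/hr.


ρ = 38.81/144.98 = 0.2677
Wq = ρ/(μ−λ) = 0.2677/(144.98 − 38.81) = 0.2677/106.17 = 0.002521 hr

Final: 0.002521 hr


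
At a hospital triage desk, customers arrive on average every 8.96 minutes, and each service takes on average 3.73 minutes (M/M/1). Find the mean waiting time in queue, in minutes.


λ = 60/8.96 = 6.6964 /hr
μ = 60/3.73 = 16.0858 /hr
ρ = λ/μ = 6.6964/16.0858 = 0.4163
Wq = ρ/(μ−λ) = 0.4163/(16.0858−6.6964) = 0.04434 hr
In minutes: 0.04434·60 = 2.660 min

Final: 2.660 min


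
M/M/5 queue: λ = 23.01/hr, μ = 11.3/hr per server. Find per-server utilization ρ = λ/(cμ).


ρ = λ/(cμ) = 23.01/(5·11.3) = 23.01/56.50 = 0.4073

Final: 0.4073


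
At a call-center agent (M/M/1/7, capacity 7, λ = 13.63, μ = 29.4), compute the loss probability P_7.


ρ = λ/μ = 13.63/29.4 = 0.4636
P_K = (1−ρ)ρ^K/(1−ρ^(K+1)) = (0.5364·0.004603)/(1 − 0.002134)
= 0.002469/0.997866 = 0.002474

Final: 0.002474


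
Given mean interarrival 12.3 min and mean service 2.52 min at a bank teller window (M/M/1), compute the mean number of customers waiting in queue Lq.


λ = 60/12.3 = 4.8780 /hr
μ = 60/2.52 = 23.8095 /hr
ρ = λ/μ = 4.8780/23.8095 = 0.2049
Lq = ρ²/(1−ρ) = 0.04198/0.7951 = 0.05279

Final: 0.05279


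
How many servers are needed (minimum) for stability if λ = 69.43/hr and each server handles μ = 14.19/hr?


Stability requires cμ > λ ⇔ c > λ/μ.
λ/μ = 69.43/14.19 = 4.8929
Minimum integer c = ⌊4.8929⌋ + 1 = 5
Check: 5·14.19 = 70.95 > 69.43, while 4·14.19 = 56.76 ≤ 69.43

Final: 5 servers


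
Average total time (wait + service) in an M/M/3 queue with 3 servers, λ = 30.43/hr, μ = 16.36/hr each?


a = 1.8600; ρ = 0.6200; P₀ = 0.134910
Lq = P₀·a^c·ρ/(c!(1−ρ)²) = 0.62129
Wq = Lq/λ = 0.62129/30.43 = 0.02042 hr
W = Wq + 1/μ = 0.02042 + 0.06112 = 0.08154 hr

Final: 0.08154 hr


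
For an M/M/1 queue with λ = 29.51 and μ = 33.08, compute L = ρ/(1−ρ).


ρ = λ/μ = 29.51/33.08 = 0.8921
L = ρ/(1−ρ) = 0.8921/(1 − 0.8921) = 0.8921/0.1079 = 8.2661

Final: 8.2661


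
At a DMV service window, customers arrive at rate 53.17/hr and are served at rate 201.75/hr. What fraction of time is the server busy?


ρ = λ/μ = 53.17/201.75 = 0.2635

Final: 0.2635


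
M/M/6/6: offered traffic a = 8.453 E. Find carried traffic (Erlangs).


B(6,8.453) = 0.413649 (Erlang-B)
Carried load = a(1 − B) = 8.453·(1 − 0.413649) = 8.453·0.586351 = 4.9564 E

Final: 4.9564 Erlangs


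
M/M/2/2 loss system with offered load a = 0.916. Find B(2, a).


B(c,a) = (a^c/c!) / Σ_{k=0}^{c} a^k/k!
a^2/2! = 0.419528
Σ terms (k=0..2): 1.00000 + 0.91600 + 0.41953 = 2.335528
B = 0.419528/2.335528 = 0.179629

Final: 0.179629


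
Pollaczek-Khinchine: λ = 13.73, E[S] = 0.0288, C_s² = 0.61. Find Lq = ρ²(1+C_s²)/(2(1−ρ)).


ρ = λ·E[S] = 13.73·0.0288 = 0.3954
Lq = ρ²(1+C_s²)/(2(1−ρ)) = 0.1564·(1+0.61)/(2·0.6046)
= 0.1564·1.6100/1.2092 = 0.20820

Final: 0.20820


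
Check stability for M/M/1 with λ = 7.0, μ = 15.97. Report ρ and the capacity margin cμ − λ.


Total capacity cμ = 1·15.97 = 15.97/hr
ρ = λ/(cμ) = 7.0/15.97 = 0.4383
Stable ⇔ ρ < 1: YES
Spare capacity = cμ − λ = 15.97 − 7.0 = 8.97/hr

Final: ρ = 0.4383; stable; margin = 8.97/hr


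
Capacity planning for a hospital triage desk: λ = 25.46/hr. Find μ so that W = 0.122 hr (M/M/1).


W = 1/(μ−λ) ⇒ μ − λ = 1/W = 1/0.122 = 8.1967
μ = λ + 1/W = 25.46 + 8.1967 = 33.6567 per hr

Final: 33.6567 /hr


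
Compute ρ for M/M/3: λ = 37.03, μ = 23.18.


ρ = λ/(cμ) = 37.03/(3·23.18) = 37.03/69.54 = 0.5325

Final: 0.5325


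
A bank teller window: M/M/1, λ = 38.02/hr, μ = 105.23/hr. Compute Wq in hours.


ρ = 38.02/105.23 = 0.3613
Wq = ρ/(μ−λ) = 0.3613/(105.23 − 38.02) = 0.3613/67.21 = 0.005376 hr

Final: 0.005376 hr


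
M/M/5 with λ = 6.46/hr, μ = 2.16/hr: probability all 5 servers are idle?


a = λ/μ = 6.46/2.16 = 2.9907; ρ = a/c = 0.5981
Σ_{k=0}^{4} a^k/k! (terms k=0..4) = 1.00000 + 2.99074 + 4.47227 + 4.45846 + 3.33353 = 16.25499
Tail: a^5/(5!(1−ρ)) = 239.27308/(120·0.4019) = 4.96188
P₀ = 1/(16.25499 + 4.96188) = 1/21.21688 = 0.047132

Final: 0.047132


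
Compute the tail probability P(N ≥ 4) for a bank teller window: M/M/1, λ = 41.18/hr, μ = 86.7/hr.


ρ = 41.18/86.7 = 0.4750
P(N ≥ n) = ρ^n = 0.4750^4 = 0.050894

Final: 0.050894


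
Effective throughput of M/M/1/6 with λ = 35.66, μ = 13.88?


ρ = 2.5692; P_K = (1−ρ)ρ^6/(1−ρ^7) = 0.611596
λ_eff = λ(1 − P_K) = 35.66·(1 − 0.611596) = 35.66·0.388404 = 13.8505 /hr

Final: 13.8505 /hr


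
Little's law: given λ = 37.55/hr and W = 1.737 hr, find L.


L = λW = 37.55·1.737 = 65.2244

Final: 65.2244


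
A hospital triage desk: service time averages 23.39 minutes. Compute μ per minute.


μ = 1/(service time) in consistent units.
1 minute = 1 min, so μ = 1/23.39 = 0.04275 per minute

Final: 0.04275 /min


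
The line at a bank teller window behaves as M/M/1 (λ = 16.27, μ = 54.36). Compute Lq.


ρ = 16.27/54.36 = 0.2993
Lq = ρ²/(1−ρ) = 0.08958/0.7007 = 0.1278

Final: 0.1278


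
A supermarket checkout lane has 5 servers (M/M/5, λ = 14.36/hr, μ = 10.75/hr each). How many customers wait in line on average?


a = λ/μ = 1.3358; ρ = a/5 = 0.2672
P₀ = 0.262721
Lq = P₀·a^c·ρ / (c!·(1−ρ)²) = 0.262721·4.25334·0.2672/(120·0.53705)
= 0.004632

Final: 0.004632


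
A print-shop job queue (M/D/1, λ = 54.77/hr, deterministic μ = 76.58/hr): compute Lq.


ρ = 54.77/76.58 = 0.7152
M/D/1: Lq = ρ²/(2(1−ρ)) = 0.5115/(2·0.2848) = 0.89802

Final: 0.89802


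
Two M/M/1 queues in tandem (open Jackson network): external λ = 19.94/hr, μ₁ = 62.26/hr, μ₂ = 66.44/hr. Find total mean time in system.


Each node sees arrival rate λ = 19.94/hr (tandem ⇒ throughput preserved).
W₁ = 1/(μ₁−λ) = 1/(62.26−19.94) = 0.02363 hr
W₂ = 1/(μ₂−λ) = 1/(66.44−19.94) = 0.02151 hr
W_total = W₁ + W₂ = 0.02363 + 0.02151 = 0.04513 hr

Final: 0.04513 hr


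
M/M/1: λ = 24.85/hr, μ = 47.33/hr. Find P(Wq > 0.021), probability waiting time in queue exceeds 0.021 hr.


ρ = 24.85/47.33 = 0.5250
P(Wq > t) = ρ·e^{−(μ−λ)t} = 0.5250·e^{−0.4721}
= 0.5250·0.623704 = 0.327467

Final: 0.327467


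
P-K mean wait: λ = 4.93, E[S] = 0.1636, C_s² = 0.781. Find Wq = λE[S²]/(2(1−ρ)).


ρ = λ·E[S] = 4.93·0.1636 = 0.8065
E[S²] = E[S]²(1+C_s²) = 0.1636²·(1+0.781) = 0.047668
Wq = λ·E[S²]/(2(1−ρ)) = 4.93·0.047668/(2·0.1935) = 0.60740 hr

Final: 0.60740 hr


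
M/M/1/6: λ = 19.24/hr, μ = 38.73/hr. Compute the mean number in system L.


ρ = 19.24/38.73 = 0.4968
L = ρ[1 − (K+1)ρ^K + Kρ^(K+1)] / [(1−ρ)(1−ρ^(K+1))]
Numerator: 0.4968·(1 − 7·0.015030 + 6·0.007466) = 0.466763
Denominator: (0.5032)·(0.992534) = 0.499470
L = 0.466763/0.499470 = 0.9345

Final: 0.9345


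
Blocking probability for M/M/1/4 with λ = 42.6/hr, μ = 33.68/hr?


ρ = λ/μ = 42.6/33.68 = 1.2648
P_K = (1−ρ)ρ^K/(1−ρ^(K+1)) = (-0.2648·2.559470)/(1 − 3.237335)
= -0.677864/-2.237335 = 0.302979

Final: 0.302979


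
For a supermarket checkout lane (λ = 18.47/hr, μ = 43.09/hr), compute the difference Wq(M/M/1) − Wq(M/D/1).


ρ = 18.47/43.09 = 0.4286
Wq(M/M/1) = ρ/(μ−λ) = 0.4286/24.62 = 0.01741 hr
Wq(M/D/1) = ρ/(2(μ−λ)) = 0.008705 hr
Savings = 0.01741 − 0.008705 = 0.008705 hr

Final: 0.008705 hr


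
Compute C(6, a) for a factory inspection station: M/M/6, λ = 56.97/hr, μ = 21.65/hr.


a = λ/μ = 2.6314; ρ = a/6 = 0.4386
P₀ = 0.071425 (from M/M/c formula)
C(c,a) = [a^c/(c!(1−ρ))]·P₀ = [331.99375/(720·0.5614)]·0.071425
= 0.82130·0.071425 = 0.058661

Final: 0.058661


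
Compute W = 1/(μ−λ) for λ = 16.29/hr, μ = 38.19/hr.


W = 1/(μ−λ) = 1/(38.19 − 16.29) = 1/21.90 = 0.04566 hr

Final: 0.04566 hr


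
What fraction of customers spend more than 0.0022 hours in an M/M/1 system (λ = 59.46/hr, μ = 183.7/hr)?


W ~ Exponential(μ−λ) for M/M/1.
μ − λ = 183.7 − 59.46 = 124.2400
P(W > t) = e^{−(μ−λ)t} = e^{−0.2733} = 0.760843

Final: 0.760843


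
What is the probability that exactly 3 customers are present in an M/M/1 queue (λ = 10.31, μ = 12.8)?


ρ = 10.31/12.8 = 0.8055
P_n = (1−ρ)·ρ^n = (1 − 0.8055)·0.8055^3 = 0.1945·0.522572 = 0.101657

Final: 0.101657


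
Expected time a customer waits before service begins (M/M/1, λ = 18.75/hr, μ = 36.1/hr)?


ρ = 18.75/36.1 = 0.5194
Wq = ρ/(μ−λ) = 0.5194/(36.1 − 18.75) = 0.5194/17.35 = 0.02994 hr

Final: 0.02994 hr


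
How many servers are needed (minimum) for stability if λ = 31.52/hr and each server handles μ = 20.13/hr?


Stability requires cμ > λ ⇔ c > λ/μ.
λ/μ = 31.52/20.13 = 1.5658
Minimum integer c = ⌊1.5658⌋ + 1 = 2
Check: 2·20.13 = 40.26 > 31.52, while 1·20.13 = 20.13 ≤ 31.52

Final: 2 servers


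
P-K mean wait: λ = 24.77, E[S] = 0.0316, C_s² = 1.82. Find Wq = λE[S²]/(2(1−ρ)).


ρ = λ·E[S] = 24.77·0.0316 = 0.7827
E[S²] = E[S]²(1+C_s²) = 0.0316²·(1+1.82) = 0.002816
Wq = λ·E[S²]/(2(1−ρ)) = 24.77·0.002816/(2·0.2173) = 0.16052 hr

Final: 0.16052 hr


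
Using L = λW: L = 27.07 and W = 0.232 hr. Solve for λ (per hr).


λ = L/W = 27.07/0.232 = 116.6810 /hr

Final: 116.6810 /hr


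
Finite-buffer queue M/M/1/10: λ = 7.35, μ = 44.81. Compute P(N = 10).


ρ = λ/μ = 7.35/44.81 = 0.1640
P_K = (1−ρ)ρ^K/(1−ρ^(K+1)) = (0.8360·0.00000001410)/(1 − 0.000000002312)
= 0.00000001178/1.000000 = 0.00000001178

Final: 0.00000001178


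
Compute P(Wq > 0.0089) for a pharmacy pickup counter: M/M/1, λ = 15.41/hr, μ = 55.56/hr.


ρ = 15.41/55.56 = 0.2774
P(Wq > t) = ρ·e^{−(μ−λ)t} = 0.2774·e^{−0.3573}
= 0.2774·0.699538 = 0.194022

Final: 0.194022


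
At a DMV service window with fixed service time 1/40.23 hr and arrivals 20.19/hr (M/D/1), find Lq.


ρ = 20.19/40.23 = 0.5019
M/D/1: Lq = ρ²/(2(1−ρ)) = 0.2519/(2·0.4981) = 0.25281

Final: 0.25281


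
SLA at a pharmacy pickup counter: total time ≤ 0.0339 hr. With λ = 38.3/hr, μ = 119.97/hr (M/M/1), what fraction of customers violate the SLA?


W ~ Exponential(μ−λ) for M/M/1.
μ − λ = 119.97 − 38.3 = 81.6700
P(W > t) = e^{−(μ−λ)t} = e^{−2.7686} = 0.062749

Final: 0.062749


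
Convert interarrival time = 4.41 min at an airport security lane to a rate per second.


λ = 1/(interarrival time) in consistent units.
1 second = 0.0166667 min, so λ = 0.0166667/4.41 = 0.003779 per second

Final: 0.003779 /sec


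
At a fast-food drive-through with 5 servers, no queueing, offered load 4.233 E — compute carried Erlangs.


B(5,4.233) = 0.219757 (Erlang-B)
Carried load = a(1 − B) = 4.233·(1 − 0.219757) = 4.233·0.780243 = 3.3028 E

Final: 3.3028 Erlangs


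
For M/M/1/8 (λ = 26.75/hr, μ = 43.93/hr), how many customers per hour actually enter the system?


ρ = 0.6089; P_K = (1−ρ)ρ^8/(1−ρ^9) = 0.007478
λ_eff = λ(1 − P_K) = 26.75·(1 − 0.007478) = 26.75·0.992522 = 26.5500 /hr

Final: 26.5500 /hr
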